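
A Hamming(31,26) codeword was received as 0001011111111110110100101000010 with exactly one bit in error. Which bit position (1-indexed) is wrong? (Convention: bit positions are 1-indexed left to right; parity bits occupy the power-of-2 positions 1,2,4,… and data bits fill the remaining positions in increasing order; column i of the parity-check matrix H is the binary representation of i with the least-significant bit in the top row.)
Syndrome s = H · r^T (mod 2), r = 0001011111111110110100101000010:
  s[0] = (1010101010101010101010101010101)·(0001011111111110110100101000010) mod 2 = 0+0+0+0+0+0+1+0+1+0+1+0+1+0+1+0+1+0+0+0+0+0+1+0+1+0+0+0+0+0+0 mod 2 = 0
  s[1] = (0110011001100110011001100110011)·(0001011111111110110100101000010) mod 2 = 0+0+0+0+0+1+1+0+0+1+1+0+0+1+1+0+0+1+0+0+0+0+1+0+0+0+0+0+0+1+0 mod 2 = 1
  s[2] = (0001111000011110000111100001111)·(0001011111111110110100101000010) mod 2 = 0+0+0+1+0+1+1+0+0+0+0+1+1+1+1+0+0+0+0+1+0+0+1+0+0+0+0+0+0+1+0 mod 2 = 0
  s[3] = (0000000111111110000000011111111)·(0001011111111110110100101000010) mod 2 = 0+0+0+0+0+0+0+1+1+1+1+1+1+1+1+0+0+0+0+0+0+0+0+0+1+0+0+0+0+1+0 mod 2 = 0
  s[4] = (0000000000000001111111111111111)·(0001011111111110110100101000010) mod 2 = 0+0+0+0+0+0+0+0+0+0+0+0+0+0+0+0+1+1+0+1+0+0+1+0+1+0+0+0+0+1+0 mod 2 = 0
Syndrome = 01000
Column i of H is the binary representation of i, so the syndrome is the binary index of the flipped bit.
Read s = 01000 with s[0] as LSB: 0·2^0 + 1·2^1 + 0·2^2 + 0·2^3 + 0·2^4 = 2.
Error is at bit position 2.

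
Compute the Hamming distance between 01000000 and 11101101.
XOR = 10101101, count of 1s = 5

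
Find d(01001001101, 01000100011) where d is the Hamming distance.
XOR = 00001101110, count of 1s = 5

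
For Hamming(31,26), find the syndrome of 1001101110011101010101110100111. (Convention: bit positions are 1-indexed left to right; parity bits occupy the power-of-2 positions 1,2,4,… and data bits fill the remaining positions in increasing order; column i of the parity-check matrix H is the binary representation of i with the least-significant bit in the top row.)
Syndrome s = H · r^T (mod 2), r = 1001101110011101010101110100111:
  s[0] = (1010101010101010101010101010101)·(1001101110011101010101110100111) mod 2 = 1+0+0+0+1+0+1+0+1+0+0+0+1+0+0+0+0+0+0+0+0+0+1+0+0+0+0+0+1+0+1 mod 2 = 0
  s[1] = (0110011001100110011001100110011)·(1001101110011101010101110100111) mod 2 = 0+0+0+0+0+0+1+0+0+0+0+0+0+1+0+0+0+1+0+0+0+1+1+0+0+1+0+0+0+1+1 mod 2 = 0
  s[2] = (0001111000011110000111100001111)·(1001101110011101010101110100111) mod 2 = 0+0+0+1+1+0+1+0+0+0+0+1+1+1+0+0+0+0+0+1+0+1+1+0+0+0+0+0+1+1+1 mod 2 = 0
  s[3] = (0000000111111110000000011111111)·(1001101110011101010101110100111) mod 2 = 0+0+0+0+0+0+0+1+1+0+0+1+1+1+0+0+0+0+0+0+0+0+0+1+0+1+0+0+1+1+1 mod 2 = 0
  s[4] = (0000000000000001111111111111111)·(1001101110011101010101110100111) mod 2 = 0+0+0+0+0+0+0+0+0+0+0+0+0+0+0+1+0+1+0+1+0+1+1+1+0+1+0+0+1+1+1 mod 2 = 0
Syndrome = 00000
s = 0: no error detected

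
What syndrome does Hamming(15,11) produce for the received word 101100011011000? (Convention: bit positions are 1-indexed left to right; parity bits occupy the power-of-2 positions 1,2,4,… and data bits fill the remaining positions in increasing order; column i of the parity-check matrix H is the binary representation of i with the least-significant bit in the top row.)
Syndrome s = H · r^T (mod 2), r = 101100011011000:
  s[0] = (101010101010101)·(101100011011000) mod 2 = 1+0+1+0+0+0+0+0+1+0+1+0+0+0+0 mod 2 = 0
  s[1] = (011001100110011)·(101100011011000) mod 2 = 0+0+1+0+0+0+0+0+0+0+1+0+0+0+0 mod 2 = 0
  s[2] = (000111100001111)·(101100011011000) mod 2 = 0+0+0+1+0+0+0+0+0+0+0+1+0+0+0 mod 2 = 0
  s[3] = (000000011111111)·(101100011011000) mod 2 = 0+0+0+0+0+0+0+1+1+0+1+1+0+0+0 mod 2 = 0
Syndrome = 0000
s = 0: no error detected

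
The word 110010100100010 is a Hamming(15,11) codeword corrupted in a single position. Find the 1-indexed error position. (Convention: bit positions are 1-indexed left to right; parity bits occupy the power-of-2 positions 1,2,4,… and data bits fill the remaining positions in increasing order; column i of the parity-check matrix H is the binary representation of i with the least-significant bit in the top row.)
Syndrome s = H · r^T (mod 2), r = 110010100100010:
  s[0] = (101010101010101)·(110010100100010) mod 2 = 1+0+0+0+1+0+1+0+0+0+0+0+0+0+0 mod 2 = 1
  s[1] = (011001100110011)·(110010100100010) mod 2 = 0+1+0+0+0+0+1+0+0+1+0+0+0+1+0 mod 2 = 0
  s[2] = (000111100001111)·(110010100100010) mod 2 = 0+0+0+0+1+0+1+0+0+0+0+0+0+1+0 mod 2 = 1
  s[3] = (000000011111111)·(110010100100010) mod 2 = 0+0+0+0+0+0+0+0+0+1+0+0+0+1+0 mod 2 = 0
Syndrome = 1010
Column i of H is the binary representation of i, so the syndrome is the binary index of the flipped bit.
Read s = 1010 with s[0] as LSB: 1·2^0 + 0·2^1 + 1·2^2 + 0·2^3 = 5.
Error is at bit position 5.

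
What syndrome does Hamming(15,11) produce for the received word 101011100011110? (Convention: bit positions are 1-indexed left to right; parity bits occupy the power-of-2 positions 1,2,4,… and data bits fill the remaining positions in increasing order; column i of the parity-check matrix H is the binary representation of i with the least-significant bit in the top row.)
Syndrome s = H · r^T (mod 2), r = 101011100011110:
  s[0] = (101010101010101)·(101011100011110) mod 2 = 1+0+1+0+1+0+1+0+0+0+1+0+1+0+0 mod 2 = 0
  s[1] = (011001100110011)·(101011100011110) mod 2 = 0+0+1+0+0+1+1+0+0+0+1+0+0+1+0 mod 2 = 1
  s[2] = (000111100001111)·(101011100011110) mod 2 = 0+0+0+0+1+1+1+0+0+0+0+1+1+1+0 mod 2 = 0
  s[3] = (000000011111111)·(101011100011110) mod 2 = 0+0+0+0+0+0+0+0+0+0+1+1+1+1+0 mod 2 = 0
Syndrome = 0100
Non-zero syndrome: error at position 2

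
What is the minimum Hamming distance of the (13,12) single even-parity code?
d_min = 2 (flipping one data bit also flips the parity bit, so the two closest codewords differ in exactly 2 positions).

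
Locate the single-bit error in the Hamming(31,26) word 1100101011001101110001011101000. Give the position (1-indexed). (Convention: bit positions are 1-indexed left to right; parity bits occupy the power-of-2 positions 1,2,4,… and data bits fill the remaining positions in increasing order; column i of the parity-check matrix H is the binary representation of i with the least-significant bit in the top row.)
Syndrome s = H · r^T (mod 2), r = 1100101011001101110001011101000:
  s[0] = (1010101010101010101010101010101)·(1100101011001101110001011101000) mod 2 = 1+0+0+0+1+0+1+0+1+0+0+0+1+0+0+0+1+0+0+0+0+0+0+0+1+0+0+0+0+0+0 mod 2 = 1
  s[1] = (0110011001100110011001100110011)·(1100101011001101110001011101000) mod 2 = 0+1+0+0+0+0+1+0+0+1+0+0+0+1+0+0+0+1+0+0+0+1+0+0+0+1+0+0+0+0+0 mod 2 = 1
  s[2] = (0001111000011110000111100001111)·(1100101011001101110001011101000) mod 2 = 0+0+0+0+1+0+1+0+0+0+0+0+1+1+0+0+0+0+0+0+0+1+0+0+0+0+0+1+0+0+0 mod 2 = 0
  s[3] = (0000000111111110000000011111111)·(1100101011001101110001011101000) mod 2 = 0+0+0+0+0+0+0+0+1+1+0+0+1+1+0+0+0+0+0+0+0+0+0+1+1+1+0+1+0+0+0 mod 2 = 0
  s[4] = (0000000000000001111111111111111)·(1100101011001101110001011101000) mod 2 = 0+0+0+0+0+0+0+0+0+0+0+0+0+0+0+1+1+1+0+0+0+1+0+1+1+1+0+1+0+0+0 mod 2 = 0
Syndrome = 11000
Column i of H is the binary representation of i, so the syndrome is the binary index of the flipped bit.
Read s = 11000 with s[0] as LSB: 1·2^0 + 1·2^1 + 0·2^2 + 0·2^3 + 0·2^4 = 3.
Error is at bit position 3.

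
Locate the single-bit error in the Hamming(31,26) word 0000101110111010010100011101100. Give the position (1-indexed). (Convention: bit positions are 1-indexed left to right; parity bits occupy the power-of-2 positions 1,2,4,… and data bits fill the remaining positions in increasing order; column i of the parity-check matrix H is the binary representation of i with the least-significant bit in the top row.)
Syndrome s = H · r^T (mod 2), r = 0000101110111010010100011101100:
  s[0] = (1010101010101010101010101010101)·(0000101110111010010100011101100) mod 2 = 0+0+0+0+1+0+1+0+1+0+1+0+1+0+1+0+0+0+0+0+0+0+0+0+1+0+0+0+1+0+0 mod 2 = 0
  s[1] = (0110011001100110011001100110011)·(0000101110111010010100011101100) mod 2 = 0+0+0+0+0+0+1+0+0+0+1+0+0+0+1+0+0+1+0+0+0+0+0+0+0+1+0+0+0+0+0 mod 2 = 1
  s[2] = (0001111000011110000111100001111)·(0000101110111010010100011101100) mod 2 = 0+0+0+0+1+0+1+0+0+0+0+1+1+0+1+0+0+0+0+1+0+0+0+0+0+0+0+1+1+0+0 mod 2 = 0
  s[3] = (0000000111111110000000011111111)·(0000101110111010010100011101100) mod 2 = 0+0+0+0+0+0+0+1+1+0+1+1+1+0+1+0+0+0+0+0+0+0+0+1+1+1+0+1+1+0+0 mod 2 = 1
  s[4] = (0000000000000001111111111111111)·(0000101110111010010100011101100) mod 2 = 0+0+0+0+0+0+0+0+0+0+0+0+0+0+0+0+0+1+0+1+0+0+0+1+1+1+0+1+1+0+0 mod 2 = 1
Syndrome = 01011
Column i of H is the binary representation of i, so the syndrome is the binary index of the flipped bit.
Read s = 01011 with s[0] as LSB: 0·2^0 + 1·2^1 + 0·2^2 + 1·2^3 + 1·2^4 = 26.
Error is at bit position 26.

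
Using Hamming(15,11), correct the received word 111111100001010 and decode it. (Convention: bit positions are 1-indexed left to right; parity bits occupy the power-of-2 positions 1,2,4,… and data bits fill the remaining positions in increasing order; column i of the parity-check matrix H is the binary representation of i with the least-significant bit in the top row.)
Syndrome s = H · r^T (mod 2), r = 111111100001010:
  s[0] = (101010101010101)·(111111100001010) mod 2 = 1+0+1+0+1+0+1+0+0+0+0+0+0+0+0 mod 2 = 0
  s[1] = (011001100110011)·(111111100001010) mod 2 = 0+1+1+0+0+1+1+0+0+0+0+0+0+1+0 mod 2 = 1
  s[2] = (000111100001111)·(111111100001010) mod 2 = 0+0+0+1+1+1+1+0+0+0+0+1+0+1+0 mod 2 = 0
  s[3] = (000000011111111)·(111111100001010) mod 2 = 0+0+0+0+0+0+0+0+0+0+0+1+0+1+0 mod 2 = 0
Syndrome = 0100
Column 2 of H equals this syndrome → error at bit 2 (1-indexed).
Flip bit 2: 111111100001010 → 101111100001010
Extract data bits at positions {3,5,6,7,9,10,11,12,13,14,15}: 11110001010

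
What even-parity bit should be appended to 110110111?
Sum of data bits: 1+1+0+1+1+0+1+1+1 = 7.
7 mod 2 = 1, so parity bit = 1.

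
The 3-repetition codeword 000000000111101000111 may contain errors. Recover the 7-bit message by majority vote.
Split into 3-bit blocks and majority-vote each:
  block 1 = 000: 0 ones, 3 zeros → 0
  block 2 = 000: 0 ones, 3 zeros → 0
  block 3 = 000: 0 ones, 3 zeros → 0
  block 4 = 111: 3 ones, 0 zeros → 1
  block 5 = 101: 2 ones, 1 zeros → 1
  block 6 = 000: 0 ones, 3 zeros → 0
  block 7 = 111: 3 ones, 0 zeros → 1
Decoded = 0001101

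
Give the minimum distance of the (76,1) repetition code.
d_min = 76 (the only two codewords are 0…0 and 1…1, differing in all 76 positions).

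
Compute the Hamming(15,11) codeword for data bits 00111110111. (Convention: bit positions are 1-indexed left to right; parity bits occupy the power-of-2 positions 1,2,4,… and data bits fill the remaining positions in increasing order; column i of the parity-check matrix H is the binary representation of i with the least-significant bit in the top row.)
Codeword c = d · G (mod 2), d = 00111110111:
  c[0] = d·G[:,0] = (00111110111)·(11011010101) mod 2 = 0+0+0+1+1+0+1+0+1+0+1 mod 2 = 1
  c[1] = d·G[:,1] = (00111110111)·(10110110011) mod 2 = 0+0+1+1+0+1+1+0+0+1+1 mod 2 = 0
  c[2] = d·G[:,2] = (00111110111)·(10000000000) mod 2 = 0+0+0+0+0+0+0+0+0+0+0 mod 2 = 0
  c[3] = d·G[:,3] = (00111110111)·(01110001111) mod 2 = 0+0+1+1+0+0+0+0+1+1+1 mod 2 = 1
  c[4] = d·G[:,4] = (00111110111)·(01000000000) mod 2 = 0+0+0+0+0+0+0+0+0+0+0 mod 2 = 0
  c[5] = d·G[:,5] = (00111110111)·(00100000000) mod 2 = 0+0+1+0+0+0+0+0+0+0+0 mod 2 = 1
  c[6] = d·G[:,6] = (00111110111)·(00010000000) mod 2 = 0+0+0+1+0+0+0+0+0+0+0 mod 2 = 1
  c[7] = d·G[:,7] = (00111110111)·(00001111111) mod 2 = 0+0+0+0+1+1+1+0+1+1+1 mod 2 = 0
  c[8] = d·G[:,8] = (00111110111)·(00001000000) mod 2 = 0+0+0+0+1+0+0+0+0+0+0 mod 2 = 1
  c[9] = d·G[:,9] = (00111110111)·(00000100000) mod 2 = 0+0+0+0+0+1+0+0+0+0+0 mod 2 = 1
  c[10] = d·G[:,10] = (00111110111)·(00000010000) mod 2 = 0+0+0+0+0+0+1+0+0+0+0 mod 2 = 1
  c[11] = d·G[:,11] = (00111110111)·(00000001000) mod 2 = 0+0+0+0+0+0+0+0+0+0+0 mod 2 = 0
  c[12] = d·G[:,12] = (00111110111)·(00000000100) mod 2 = 0+0+0+0+0+0+0+0+1+0+0 mod 2 = 1
  c[13] = d·G[:,13] = (00111110111)·(00000000010) mod 2 = 0+0+0+0+0+0+0+0+0+1+0 mod 2 = 1
  c[14] = d·G[:,14] = (00111110111)·(00000000001) mod 2 = 0+0+0+0+0+0+0+0+0+0+1 mod 2 = 1
Codeword = 100101101110111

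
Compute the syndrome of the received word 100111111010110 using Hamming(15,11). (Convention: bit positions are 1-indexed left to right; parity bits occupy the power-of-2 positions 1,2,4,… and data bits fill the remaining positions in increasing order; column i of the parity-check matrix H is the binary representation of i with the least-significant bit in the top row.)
Syndrome s = H · r^T (mod 2), r = 100111111010110:
  s[0] = (101010101010101)·(100111111010110) mod 2 = 1+0+0+0+1+0+1+0+1+0+1+0+1+0+0 mod 2 = 0
  s[1] = (011001100110011)·(100111111010110) mod 2 = 0+0+0+0+0+1+1+0+0+0+1+0+0+1+0 mod 2 = 0
  s[2] = (000111100001111)·(100111111010110) mod 2 = 0+0+0+1+1+1+1+0+0+0+0+0+1+1+0 mod 2 = 0
  s[3] = (000000011111111)·(100111111010110) mod 2 = 0+0+0+0+0+0+0+1+1+0+1+0+1+1+0 mod 2 = 1
Syndrome = 0001
Non-zero syndrome: error at position 8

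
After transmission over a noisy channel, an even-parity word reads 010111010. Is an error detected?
Sum of received bits: 0+1+0+1+1+1+0+1+0 = 5; 5 mod 2 = 1. Result is 1 ≠ 0 → error detected.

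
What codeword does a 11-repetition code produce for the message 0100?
Repeat each bit 11× and concatenate:
0→00000000000  1→11111111111  0→00000000000  0→00000000000
Codeword = 00000000000111111111110000000000000000000000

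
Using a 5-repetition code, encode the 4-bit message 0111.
Repeat each bit 5× and concatenate:
0→00000  1→11111  1→11111  1→11111
Codeword = 00000111111111111111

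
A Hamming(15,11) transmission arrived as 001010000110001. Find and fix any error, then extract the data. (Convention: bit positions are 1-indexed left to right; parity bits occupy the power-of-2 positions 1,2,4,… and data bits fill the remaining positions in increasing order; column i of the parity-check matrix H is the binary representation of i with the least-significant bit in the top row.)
Syndrome s = H · r^T (mod 2), r = 001010000110001:
  s[0] = (101010101010101)·(001010000110001) mod 2 = 0+0+1+0+1+0+0+0+0+0+1+0+0+0+1 mod 2 = 0
  s[1] = (011001100110011)·(001010000110001) mod 2 = 0+0+1+0+0+0+0+0+0+1+1+0+0+0+1 mod 2 = 0
  s[2] = (000111100001111)·(001010000110001) mod 2 = 0+0+0+0+1+0+0+0+0+0+0+0+0+0+1 mod 2 = 0
  s[3] = (000000011111111)·(001010000110001) mod 2 = 0+0+0+0+0+0+0+0+0+1+1+0+0+0+1 mod 2 = 1
Syndrome = 0001
Column 8 of H equals this syndrome → error at bit 8 (1-indexed).
Flip bit 8: 001010000110001 → 001010010110001
Extract data bits at positions {3,5,6,7,9,10,11,12,13,14,15}: 11000110001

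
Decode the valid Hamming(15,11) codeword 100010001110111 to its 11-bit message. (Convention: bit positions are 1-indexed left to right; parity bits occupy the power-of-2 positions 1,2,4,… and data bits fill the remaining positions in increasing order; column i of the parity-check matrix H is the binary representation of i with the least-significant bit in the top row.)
Parity bits occupy power-of-2 positions; data bits are at positions {3,5,6,7,9,10,11,12,13,14,15} (1-indexed).
Extract: c[3]=0 c[5]=1 c[6]=0 c[7]=0 c[9]=1 c[10]=1 c[11]=1 c[12]=0 c[13]=1 c[14]=1 c[15]=1
Data = 01001110111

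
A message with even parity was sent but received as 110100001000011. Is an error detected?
Sum of received bits: 1+1+0+1+0+0+0+0+1+0+0+0+0+1+1 = 6; 6 mod 2 = 0. Result is 0 → no error detected.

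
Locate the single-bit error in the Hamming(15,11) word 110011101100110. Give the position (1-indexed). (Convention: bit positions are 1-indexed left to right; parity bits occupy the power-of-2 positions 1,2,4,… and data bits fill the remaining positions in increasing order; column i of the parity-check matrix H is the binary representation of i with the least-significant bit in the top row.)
Syndrome s = H · r^T (mod 2), r = 110011101100110:
  s[0] = (101010101010101)·(110011101100110) mod 2 = 1+0+0+0+1+0+1+0+1+0+0+0+1+0+0 mod 2 = 1
  s[1] = (011001100110011)·(110011101100110) mod 2 = 0+1+0+0+0+1+1+0+0+1+0+0+0+1+0 mod 2 = 1
  s[2] = (000111100001111)·(110011101100110) mod 2 = 0+0+0+0+1+1+1+0+0+0+0+0+1+1+0 mod 2 = 1
  s[3] = (000000011111111)·(110011101100110) mod 2 = 0+0+0+0+0+0+0+0+1+1+0+0+1+1+0 mod 2 = 0
Syndrome = 1110
Column i of H is the binary representation of i, so the syndrome is the binary index of the flipped bit.
Read s = 1110 with s[0] as LSB: 1·2^0 + 1·2^1 + 1·2^2 + 0·2^3 = 7.
Error is at bit position 7.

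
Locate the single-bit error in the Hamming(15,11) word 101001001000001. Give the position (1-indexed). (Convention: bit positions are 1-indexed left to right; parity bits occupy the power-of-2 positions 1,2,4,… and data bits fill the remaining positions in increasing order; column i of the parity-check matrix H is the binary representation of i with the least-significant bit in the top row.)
Syndrome s = H · r^T (mod 2), r = 101001001000001:
  s[0] = (101010101010101)·(101001001000001) mod 2 = 1+0+1+0+0+0+0+0+1+0+0+0+0+0+1 mod 2 = 0
  s[1] = (011001100110011)·(101001001000001) mod 2 = 0+0+1+0+0+1+0+0+0+0+0+0+0+0+1 mod 2 = 1
  s[2] = (000111100001111)·(101001001000001) mod 2 = 0+0+0+0+0+1+0+0+0+0+0+0+0+0+1 mod 2 = 0
  s[3] = (000000011111111)·(101001001000001) mod 2 = 0+0+0+0+0+0+0+0+1+0+0+0+0+0+1 mod 2 = 0
Syndrome = 0100
Column i of H is the binary representation of i, so the syndrome is the binary index of the flipped bit.
Read s = 0100 with s[0] as LSB: 0·2^0 + 1·2^1 + 0·2^2 + 0·2^3 = 2.
Error is at bit position 2.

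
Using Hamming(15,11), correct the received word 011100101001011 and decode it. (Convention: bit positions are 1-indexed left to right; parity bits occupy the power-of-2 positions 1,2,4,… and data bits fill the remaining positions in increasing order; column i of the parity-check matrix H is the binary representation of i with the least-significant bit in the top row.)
Syndrome s = H · r^T (mod 2), r = 011100101001011:
  s[0] = (101010101010101)·(011100101001011) mod 2 = 0+0+1+0+0+0+1+0+1+0+0+0+0+0+1 mod 2 = 0
  s[1] = (011001100110011)·(011100101001011) mod 2 = 0+1+1+0+0+0+1+0+0+0+0+0+0+1+1 mod 2 = 1
  s[2] = (000111100001111)·(011100101001011) mod 2 = 0+0+0+1+0+0+1+0+0+0+0+1+0+1+1 mod 2 = 1
  s[3] = (000000011111111)·(011100101001011) mod 2 = 0+0+0+0+0+0+0+0+1+0+0+1+0+1+1 mod 2 = 0
Syndrome = 0110
Column 6 of H equals this syndrome → error at bit 6 (1-indexed).
Flip bit 6: 011100101001011 → 011101101001011
Extract data bits at positions {3,5,6,7,9,10,11,12,13,14,15}: 10111001011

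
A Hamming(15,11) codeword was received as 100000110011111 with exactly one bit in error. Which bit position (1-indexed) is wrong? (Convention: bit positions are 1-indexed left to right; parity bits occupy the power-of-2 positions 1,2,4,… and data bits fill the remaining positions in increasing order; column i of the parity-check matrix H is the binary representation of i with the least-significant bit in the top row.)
Syndrome s = H · r^T (mod 2), r = 100000110011111:
  s[0] = (101010101010101)·(100000110011111) mod 2 = 1+0+0+0+0+0+1+0+0+0+1+0+1+0+1 mod 2 = 1
  s[1] = (011001100110011)·(100000110011111) mod 2 = 0+0+0+0+0+0+1+0+0+0+1+0+0+1+1 mod 2 = 0
  s[2] = (000111100001111)·(100000110011111) mod 2 = 0+0+0+0+0+0+1+0+0+0+0+1+1+1+1 mod 2 = 1
  s[3] = (000000011111111)·(100000110011111) mod 2 = 0+0+0+0+0+0+0+1+0+0+1+1+1+1+1 mod 2 = 0
Syndrome = 1010
Column i of H is the binary representation of i, so the syndrome is the binary index of the flipped bit.
Read s = 1010 with s[0] as LSB: 1·2^0 + 0·2^1 + 1·2^2 + 0·2^3 = 5.
Error is at bit position 5.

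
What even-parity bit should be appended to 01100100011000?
Sum of data bits: 0+1+1+0+0+1+0+0+0+1+1+0+0+0 = 5.
5 mod 2 = 1, so parity bit = 1.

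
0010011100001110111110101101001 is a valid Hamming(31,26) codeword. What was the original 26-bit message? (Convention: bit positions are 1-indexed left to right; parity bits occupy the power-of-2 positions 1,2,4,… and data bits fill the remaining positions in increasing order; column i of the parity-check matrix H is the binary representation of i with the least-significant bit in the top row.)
Parity bits occupy power-of-2 positions; data bits are at positions {3,5,6,7,9,10,11,12,13,14,15,17,18,19,20,21,22,23,24,25,26,27,28,29,30,31} (1-indexed).
Extract: c[3]=1 c[5]=0 c[6]=1 c[7]=1 c[9]=0 c[10]=0 c[11]=0 c[12]=0 c[13]=1 c[14]=1 c[15]=1 c[17]=1 c[18]=1 c[19]=1 c[20]=1 c[21]=1 c[22]=0 c[23]=1 c[24]=0 c[25]=1 c[26]=1 c[27]=0 c[28]=1 c[29]=0 c[30]=0 c[31]=1
Data = 10110000111111110101101001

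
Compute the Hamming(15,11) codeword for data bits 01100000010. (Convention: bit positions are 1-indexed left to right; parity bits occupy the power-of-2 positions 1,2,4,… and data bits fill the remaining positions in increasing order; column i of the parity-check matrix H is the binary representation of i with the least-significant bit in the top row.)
Codeword c = d · G (mod 2), d = 01100000010:
  c[0] = d·G[:,0] = (01100000010)·(11011010101) mod 2 = 0+1+0+0+0+0+0+0+0+0+0 mod 2 = 1
  c[1] = d·G[:,1] = (01100000010)·(10110110011) mod 2 = 0+0+1+0+0+0+0+0+0+1+0 mod 2 = 0
  c[2] = d·G[:,2] = (01100000010)·(10000000000) mod 2 = 0+0+0+0+0+0+0+0+0+0+0 mod 2 = 0
  c[3] = d·G[:,3] = (01100000010)·(01110001111) mod 2 = 0+1+1+0+0+0+0+0+0+1+0 mod 2 = 1
  c[4] = d·G[:,4] = (01100000010)·(01000000000) mod 2 = 0+1+0+0+0+0+0+0+0+0+0 mod 2 = 1
  c[5] = d·G[:,5] = (01100000010)·(00100000000) mod 2 = 0+0+1+0+0+0+0+0+0+0+0 mod 2 = 1
  c[6] = d·G[:,6] = (01100000010)·(00010000000) mod 2 = 0+0+0+0+0+0+0+0+0+0+0 mod 2 = 0
  c[7] = d·G[:,7] = (01100000010)·(00001111111) mod 2 = 0+0+0+0+0+0+0+0+0+1+0 mod 2 = 1
  c[8] = d·G[:,8] = (01100000010)·(00001000000) mod 2 = 0+0+0+0+0+0+0+0+0+0+0 mod 2 = 0
  c[9] = d·G[:,9] = (01100000010)·(00000100000) mod 2 = 0+0+0+0+0+0+0+0+0+0+0 mod 2 = 0
  c[10] = d·G[:,10] = (01100000010)·(00000010000) mod 2 = 0+0+0+0+0+0+0+0+0+0+0 mod 2 = 0
  c[11] = d·G[:,11] = (01100000010)·(00000001000) mod 2 = 0+0+0+0+0+0+0+0+0+0+0 mod 2 = 0
  c[12] = d·G[:,12] = (01100000010)·(00000000100) mod 2 = 0+0+0+0+0+0+0+0+0+0+0 mod 2 = 0
  c[13] = d·G[:,13] = (01100000010)·(00000000010) mod 2 = 0+0+0+0+0+0+0+0+0+1+0 mod 2 = 1
  c[14] = d·G[:,14] = (01100000010)·(00000000001) mod 2 = 0+0+0+0+0+0+0+0+0+0+0 mod 2 = 0
Codeword = 100111010000010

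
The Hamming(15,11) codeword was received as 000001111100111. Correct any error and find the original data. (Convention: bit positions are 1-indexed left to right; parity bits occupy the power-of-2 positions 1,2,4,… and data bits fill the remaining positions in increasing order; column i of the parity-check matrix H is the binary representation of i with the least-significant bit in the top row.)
Syndrome s = H · r^T (mod 2), r = 000001111100111:
  s[0] = (101010101010101)·(000001111100111) mod 2 = 0+0+0+0+0+0+1+0+1+0+0+0+1+0+1 mod 2 = 0
  s[1] = (011001100110011)·(000001111100111) mod 2 = 0+0+0+0+0+1+1+0+0+1+0+0+0+1+1 mod 2 = 1
  s[2] = (000111100001111)·(000001111100111) mod 2 = 0+0+0+0+0+1+1+0+0+0+0+0+1+1+1 mod 2 = 1
  s[3] = (000000011111111)·(000001111100111) mod 2 = 0+0+0+0+0+0+0+1+1+1+0+0+1+1+1 mod 2 = 0
Syndrome = 0110
Column 6 of H equals this syndrome → error at bit 6 (1-indexed).
Flip bit 6: 000001111100111 → 000000111100111
Extract data bits at positions {3,5,6,7,9,10,11,12,13,14,15}: 00011100111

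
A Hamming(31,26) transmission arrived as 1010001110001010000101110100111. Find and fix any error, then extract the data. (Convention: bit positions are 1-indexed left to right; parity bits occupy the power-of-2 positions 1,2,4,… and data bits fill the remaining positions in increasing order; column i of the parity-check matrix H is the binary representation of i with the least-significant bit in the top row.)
Syndrome s = H · r^T (mod 2), r = 1010001110001010000101110100111:
  s[0] = (1010101010101010101010101010101)·(1010001110001010000101110100111) mod 2 = 1+0+1+0+0+0+1+0+1+0+0+0+1+0+1+0+0+0+0+0+0+0+1+0+0+0+0+0+1+0+1 mod 2 = 1
  s[1] = (0110011001100110011001100110011)·(1010001110001010000101110100111) mod 2 = 0+0+1+0+0+0+1+0+0+0+0+0+0+0+1+0+0+0+0+0+0+1+1+0+0+1+0+0+0+1+1 mod 2 = 0
  s[2] = (0001111000011110000111100001111)·(1010001110001010000101110100111) mod 2 = 0+0+0+0+0+0+1+0+0+0+0+0+1+0+1+0+0+0+0+1+0+1+1+0+0+0+0+0+1+1+1 mod 2 = 1
  s[3] = (0000000111111110000000011111111)·(1010001110001010000101110100111) mod 2 = 0+0+0+0+0+0+0+1+1+0+0+0+1+0+1+0+0+0+0+0+0+0+0+1+0+1+0+0+1+1+1 mod 2 = 1
  s[4] = (0000000000000001111111111111111)·(1010001110001010000101110100111) mod 2 = 0+0+0+0+0+0+0+0+0+0+0+0+0+0+0+0+0+0+0+1+0+1+1+1+0+1+0+0+1+1+1 mod 2 = 0
Syndrome = 10110
Column 13 of H equals this syndrome → error at bit 13 (1-indexed).
Flip bit 13: 1010001110001010000101110100111 → 1010001110000010000101110100111
Extract data bits at positions {3,5,6,7,9,10,11,12,13,14,15,17,18,19,20,21,22,23,24,25,26,27,28,29,30,31}: 10011000001000101110100111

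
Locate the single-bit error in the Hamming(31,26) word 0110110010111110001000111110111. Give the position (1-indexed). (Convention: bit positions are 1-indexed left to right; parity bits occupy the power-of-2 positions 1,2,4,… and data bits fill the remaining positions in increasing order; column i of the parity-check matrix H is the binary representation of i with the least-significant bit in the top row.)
Syndrome s = H · r^T (mod 2), r = 0110110010111110001000111110111:
  s[0] = (1010101010101010101010101010101)·(0110110010111110001000111110111) mod 2 = 0+0+1+0+1+0+0+0+1+0+1+0+1+0+1+0+0+0+1+0+0+0+1+0+1+0+1+0+1+0+1 mod 2 = 0
  s[1] = (0110011001100110011001100110011)·(0110110010111110001000111110111) mod 2 = 0+1+1+0+0+1+0+0+0+0+1+0+0+1+1+0+0+0+1+0+0+0+1+0+0+1+1+0+0+1+1 mod 2 = 0
  s[2] = (0001111000011110000111100001111)·(0110110010111110001000111110111) mod 2 = 0+0+0+0+1+1+0+0+0+0+0+1+1+1+1+0+0+0+0+0+0+0+1+0+0+0+0+0+1+1+1 mod 2 = 0
  s[3] = (0000000111111110000000011111111)·(0110110010111110001000111110111) mod 2 = 0+0+0+0+0+0+0+0+1+0+1+1+1+1+1+0+0+0+0+0+0+0+0+1+1+1+1+0+1+1+1 mod 2 = 1
  s[4] = (0000000000000001111111111111111)·(0110110010111110001000111110111) mod 2 = 0+0+0+0+0+0+0+0+0+0+0+0+0+0+0+0+0+0+1+0+0+0+1+1+1+1+1+0+1+1+1 mod 2 = 1
Syndrome = 00011
Column i of H is the binary representation of i, so the syndrome is the binary index of the flipped bit.
Read s = 00011 with s[0] as LSB: 0·2^0 + 0·2^1 + 0·2^2 + 1·2^3 + 1·2^4 = 24.
Error is at bit position 24.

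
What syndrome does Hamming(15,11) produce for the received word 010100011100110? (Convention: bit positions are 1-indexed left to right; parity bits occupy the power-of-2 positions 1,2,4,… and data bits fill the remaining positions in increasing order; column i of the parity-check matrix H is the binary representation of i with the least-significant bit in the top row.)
Syndrome s = H · r^T (mod 2), r = 010100011100110:
  s[0] = (101010101010101)·(010100011100110) mod 2 = 0+0+0+0+0+0+0+0+1+0+0+0+1+0+0 mod 2 = 0
  s[1] = (011001100110011)·(010100011100110) mod 2 = 0+1+0+0+0+0+0+0+0+1+0+0+0+1+0 mod 2 = 1
  s[2] = (000111100001111)·(010100011100110) mod 2 = 0+0+0+1+0+0+0+0+0+0+0+0+1+1+0 mod 2 = 1
  s[3] = (000000011111111)·(010100011100110) mod 2 = 0+0+0+0+0+0+0+1+1+1+0+0+1+1+0 mod 2 = 1
Syndrome = 0111
Non-zero syndrome: error at position 14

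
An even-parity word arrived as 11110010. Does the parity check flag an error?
Sum of received bits: 1+1+1+1+0+0+1+0 = 5; 5 mod 2 = 1. Result is 1 ≠ 0 → error detected.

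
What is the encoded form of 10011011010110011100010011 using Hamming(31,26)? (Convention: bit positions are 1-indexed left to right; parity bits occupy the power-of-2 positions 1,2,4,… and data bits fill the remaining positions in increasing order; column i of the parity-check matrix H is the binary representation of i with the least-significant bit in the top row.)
Codeword c = d · G (mod 2), d = 10011011010110011100010011:
  c[0] = d·G[:,0] = (10011011010110011100010011)·(11011010101101010101010101) mod 2 = 1+0+0+1+1+0+1+0+0+0+0+1+0+0+0+1+0+1+0+0+0+1+0+0+0+1 mod 2 = 1
  c[1] = d·G[:,1] = (10011011010110011100010011)·(10110110011011001100110011) mod 2 = 1+0+0+1+0+0+1+0+0+1+0+0+1+0+0+0+1+1+0+0+0+1+0+0+1+1 mod 2 = 0
  c[2] = d·G[:,2] = (10011011010110011100010011)·(10000000000000000000000000) mod 2 = 1+0+0+0+0+0+0+0+0+0+0+0+0+0+0+0+0+0+0+0+0+0+0+0+0+0 mod 2 = 1
  c[3] = d·G[:,3] = (10011011010110011100010011)·(01110001111000111100001111) mod 2 = 0+0+0+1+0+0+0+1+0+1+0+0+0+0+0+1+1+1+0+0+0+0+0+0+1+1 mod 2 = 0
  c[4] = d·G[:,4] = (10011011010110011100010011)·(01000000000000000000000000) mod 2 = 0+0+0+0+0+0+0+0+0+0+0+0+0+0+0+0+0+0+0+0+0+0+0+0+0+0 mod 2 = 0
  c[5] = d·G[:,5] = (10011011010110011100010011)·(00100000000000000000000000) mod 2 = 0+0+0+0+0+0+0+0+0+0+0+0+0+0+0+0+0+0+0+0+0+0+0+0+0+0 mod 2 = 0
  c[6] = d·G[:,6] = (10011011010110011100010011)·(00010000000000000000000000) mod 2 = 0+0+0+1+0+0+0+0+0+0+0+0+0+0+0+0+0+0+0+0+0+0+0+0+0+0 mod 2 = 1
  c[7] = d·G[:,7] = (10011011010110011100010011)·(00001111111000000011111111) mod 2 = 0+0+0+0+1+0+1+1+0+1+0+0+0+0+0+0+0+0+0+0+0+1+0+0+1+1 mod 2 = 1
  c[8] = d·G[:,8] = (10011011010110011100010011)·(00001000000000000000000000) mod 2 = 0+0+0+0+1+0+0+0+0+0+0+0+0+0+0+0+0+0+0+0+0+0+0+0+0+0 mod 2 = 1
  c[9] = d·G[:,9] = (10011011010110011100010011)·(00000100000000000000000000) mod 2 = 0+0+0+0+0+0+0+0+0+0+0+0+0+0+0+0+0+0+0+0+0+0+0+0+0+0 mod 2 = 0
  c[10] = d·G[:,10] = (10011011010110011100010011)·(00000010000000000000000000) mod 2 = 0+0+0+0+0+0+1+0+0+0+0+0+0+0+0+0+0+0+0+0+0+0+0+0+0+0 mod 2 = 1
  c[11] = d·G[:,11] = (10011011010110011100010011)·(00000001000000000000000000) mod 2 = 0+0+0+0+0+0+0+1+0+0+0+0+0+0+0+0+0+0+0+0+0+0+0+0+0+0 mod 2 = 1
  c[12] = d·G[:,12] = (10011011010110011100010011)·(00000000100000000000000000) mod 2 = 0+0+0+0+0+0+0+0+0+0+0+0+0+0+0+0+0+0+0+0+0+0+0+0+0+0 mod 2 = 0
  c[13] = d·G[:,13] = (10011011010110011100010011)·(00000000010000000000000000) mod 2 = 0+0+0+0+0+0+0+0+0+1+0+0+0+0+0+0+0+0+0+0+0+0+0+0+0+0 mod 2 = 1
  c[14] = d·G[:,14] = (10011011010110011100010011)·(00000000001000000000000000) mod 2 = 0+0+0+0+0+0+0+0+0+0+0+0+0+0+0+0+0+0+0+0+0+0+0+0+0+0 mod 2 = 0
  c[15] = d·G[:,15] = (10011011010110011100010011)·(00000000000111111111111111) mod 2 = 0+0+0+0+0+0+0+0+0+0+0+1+1+0+0+1+1+1+0+0+0+1+0+0+1+1 mod 2 = 0
  c[16] = d·G[:,16] = (10011011010110011100010011)·(00000000000100000000000000) mod 2 = 0+0+0+0+0+0+0+0+0+0+0+1+0+0+0+0+0+0+0+0+0+0+0+0+0+0 mod 2 = 1
  c[17] = d·G[:,17] = (10011011010110011100010011)·(00000000000010000000000000) mod 2 = 0+0+0+0+0+0+0+0+0+0+0+0+1+0+0+0+0+0+0+0+0+0+0+0+0+0 mod 2 = 1
  c[18] = d·G[:,18] = (10011011010110011100010011)·(00000000000001000000000000) mod 2 = 0+0+0+0+0+0+0+0+0+0+0+0+0+0+0+0+0+0+0+0+0+0+0+0+0+0 mod 2 = 0
  c[19] = d·G[:,19] = (10011011010110011100010011)·(00000000000000100000000000) mod 2 = 0+0+0+0+0+0+0+0+0+0+0+0+0+0+0+0+0+0+0+0+0+0+0+0+0+0 mod 2 = 0
  c[20] = d·G[:,20] = (10011011010110011100010011)·(00000000000000010000000000) mod 2 = 0+0+0+0+0+0+0+0+0+0+0+0+0+0+0+1+0+0+0+0+0+0+0+0+0+0 mod 2 = 1
  c[21] = d·G[:,21] = (10011011010110011100010011)·(00000000000000001000000000) mod 2 = 0+0+0+0+0+0+0+0+0+0+0+0+0+0+0+0+1+0+0+0+0+0+0+0+0+0 mod 2 = 1
  c[22] = d·G[:,22] = (10011011010110011100010011)·(00000000000000000100000000) mod 2 = 0+0+0+0+0+0+0+0+0+0+0+0+0+0+0+0+0+1+0+0+0+0+0+0+0+0 mod 2 = 1
  c[23] = d·G[:,23] = (10011011010110011100010011)·(00000000000000000010000000) mod 2 = 0+0+0+0+0+0+0+0+0+0+0+0+0+0+0+0+0+0+0+0+0+0+0+0+0+0 mod 2 = 0
  c[24] = d·G[:,24] = (10011011010110011100010011)·(00000000000000000001000000) mod 2 = 0+0+0+0+0+0+0+0+0+0+0+0+0+0+0+0+0+0+0+0+0+0+0+0+0+0 mod 2 = 0
  c[25] = d·G[:,25] = (10011011010110011100010011)·(00000000000000000000100000) mod 2 = 0+0+0+0+0+0+0+0+0+0+0+0+0+0+0+0+0+0+0+0+0+0+0+0+0+0 mod 2 = 0
  c[26] = d·G[:,26] = (10011011010110011100010011)·(00000000000000000000010000) mod 2 = 0+0+0+0+0+0+0+0+0+0+0+0+0+0+0+0+0+0+0+0+0+1+0+0+0+0 mod 2 = 1
  c[27] = d·G[:,27] = (10011011010110011100010011)·(00000000000000000000001000) mod 2 = 0+0+0+0+0+0+0+0+0+0+0+0+0+0+0+0+0+0+0+0+0+0+0+0+0+0 mod 2 = 0
  c[28] = d·G[:,28] = (10011011010110011100010011)·(00000000000000000000000100) mod 2 = 0+0+0+0+0+0+0+0+0+0+0+0+0+0+0+0+0+0+0+0+0+0+0+0+0+0 mod 2 = 0
  c[29] = d·G[:,29] = (10011011010110011100010011)·(00000000000000000000000010) mod 2 = 0+0+0+0+0+0+0+0+0+0+0+0+0+0+0+0+0+0+0+0+0+0+0+0+1+0 mod 2 = 1
  c[30] = d·G[:,30] = (10011011010110011100010011)·(00000000000000000000000001) mod 2 = 0+0+0+0+0+0+0+0+0+0+0+0+0+0+0+0+0+0+0+0+0+0+0+0+0+1 mod 2 = 1
Codeword = 1010001110110100110011100010011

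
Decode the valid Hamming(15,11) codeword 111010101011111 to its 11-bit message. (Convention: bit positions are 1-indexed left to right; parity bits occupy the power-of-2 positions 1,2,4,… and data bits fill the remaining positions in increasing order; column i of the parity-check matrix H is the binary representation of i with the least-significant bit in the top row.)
Parity bits occupy power-of-2 positions; data bits are at positions {3,5,6,7,9,10,11,12,13,14,15} (1-indexed).
Extract: c[3]=1 c[5]=1 c[6]=0 c[7]=1 c[9]=1 c[10]=0 c[11]=1 c[12]=1 c[13]=1 c[14]=1 c[15]=1
Data = 11011011111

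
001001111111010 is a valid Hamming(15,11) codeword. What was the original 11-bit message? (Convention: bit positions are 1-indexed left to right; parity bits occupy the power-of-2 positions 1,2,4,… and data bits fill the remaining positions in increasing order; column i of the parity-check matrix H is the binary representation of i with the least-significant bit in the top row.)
Parity bits occupy power-of-2 positions; data bits are at positions {3,5,6,7,9,10,11,12,13,14,15} (1-indexed).
Extract: c[3]=1 c[5]=0 c[6]=1 c[7]=1 c[9]=1 c[10]=1 c[11]=1 c[12]=1 c[13]=0 c[14]=1 c[15]=0
Data = 10111111010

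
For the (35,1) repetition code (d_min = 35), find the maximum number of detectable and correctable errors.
Detection only: up to d_min − 1 = 34 errors.
Correction: up to ⌊(d_min − 1)/2⌋ = ⌊34/2⌋ = 17 errors.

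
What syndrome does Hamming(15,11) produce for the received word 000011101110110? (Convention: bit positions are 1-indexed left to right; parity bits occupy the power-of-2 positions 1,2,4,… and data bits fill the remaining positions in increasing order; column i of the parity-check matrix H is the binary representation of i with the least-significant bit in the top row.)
Syndrome s = H · r^T (mod 2), r = 000011101110110:
  s[0] = (101010101010101)·(000011101110110) mod 2 = 0+0+0+0+1+0+1+0+1+0+1+0+1+0+0 mod 2 = 1
  s[1] = (011001100110011)·(000011101110110) mod 2 = 0+0+0+0+0+1+1+0+0+1+1+0+0+1+0 mod 2 = 1
  s[2] = (000111100001111)·(000011101110110) mod 2 = 0+0+0+0+1+1+1+0+0+0+0+0+1+1+0 mod 2 = 1
  s[3] = (000000011111111)·(000011101110110) mod 2 = 0+0+0+0+0+0+0+0+1+1+1+0+1+1+0 mod 2 = 1
Syndrome = 1111
Non-zero syndrome: error at position 15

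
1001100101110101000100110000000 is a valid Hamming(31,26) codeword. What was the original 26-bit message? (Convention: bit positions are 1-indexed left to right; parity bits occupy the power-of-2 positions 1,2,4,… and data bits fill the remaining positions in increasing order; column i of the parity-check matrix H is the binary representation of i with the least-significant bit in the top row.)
Parity bits occupy power-of-2 positions; data bits are at positions {3,5,6,7,9,10,11,12,13,14,15,17,18,19,20,21,22,23,24,25,26,27,28,29,30,31} (1-indexed).
Extract: c[3]=0 c[5]=1 c[6]=0 c[7]=0 c[9]=0 c[10]=1 c[11]=1 c[12]=1 c[13]=0 c[14]=1 c[15]=0 c[17]=0 c[18]=0 c[19]=0 c[20]=1 c[21]=0 c[22]=0 c[23]=1 c[24]=1 c[25]=0 c[26]=0 c[27]=0 c[28]=0 c[29]=0 c[30]=0 c[31]=0
Data = 01000111010000100110000000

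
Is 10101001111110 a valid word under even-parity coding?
Sum of all bits: 1+0+1+0+1+0+0+1+1+1+1+1+1+0 = 9; 9 mod 2 = 1. Result is 1 → parity error detected.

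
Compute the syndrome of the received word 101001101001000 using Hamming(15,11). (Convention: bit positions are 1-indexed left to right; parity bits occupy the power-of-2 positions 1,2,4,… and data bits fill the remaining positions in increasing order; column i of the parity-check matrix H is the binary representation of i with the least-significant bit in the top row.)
Syndrome s = H · r^T (mod 2), r = 101001101001000:
  s[0] = (101010101010101)·(101001101001000) mod 2 = 1+0+1+0+0+0+1+0+1+0+0+0+0+0+0 mod 2 = 0
  s[1] = (011001100110011)·(101001101001000) mod 2 = 0+0+1+0+0+1+1+0+0+0+0+0+0+0+0 mod 2 = 1
  s[2] = (000111100001111)·(101001101001000) mod 2 = 0+0+0+0+0+1+1+0+0+0+0+1+0+0+0 mod 2 = 1
  s[3] = (000000011111111)·(101001101001000) mod 2 = 0+0+0+0+0+0+0+0+1+0+0+1+0+0+0 mod 2 = 0
Syndrome = 0110
Non-zero syndrome: error at position 6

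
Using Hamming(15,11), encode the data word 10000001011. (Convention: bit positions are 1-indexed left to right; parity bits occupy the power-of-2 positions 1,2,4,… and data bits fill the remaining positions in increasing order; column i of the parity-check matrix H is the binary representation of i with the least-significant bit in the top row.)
Codeword c = d · G (mod 2), d = 10000001011:
  c[0] = d·G[:,0] = (10000001011)·(11011010101) mod 2 = 1+0+0+0+0+0+0+0+0+0+1 mod 2 = 0
  c[1] = d·G[:,1] = (10000001011)·(10110110011) mod 2 = 1+0+0+0+0+0+0+0+0+1+1 mod 2 = 1
  c[2] = d·G[:,2] = (10000001011)·(10000000000) mod 2 = 1+0+0+0+0+0+0+0+0+0+0 mod 2 = 1
  c[3] = d·G[:,3] = (10000001011)·(01110001111) mod 2 = 0+0+0+0+0+0+0+1+0+1+1 mod 2 = 1
  c[4] = d·G[:,4] = (10000001011)·(01000000000) mod 2 = 0+0+0+0+0+0+0+0+0+0+0 mod 2 = 0
  c[5] = d·G[:,5] = (10000001011)·(00100000000) mod 2 = 0+0+0+0+0+0+0+0+0+0+0 mod 2 = 0
  c[6] = d·G[:,6] = (10000001011)·(00010000000) mod 2 = 0+0+0+0+0+0+0+0+0+0+0 mod 2 = 0
  c[7] = d·G[:,7] = (10000001011)·(00001111111) mod 2 = 0+0+0+0+0+0+0+1+0+1+1 mod 2 = 1
  c[8] = d·G[:,8] = (10000001011)·(00001000000) mod 2 = 0+0+0+0+0+0+0+0+0+0+0 mod 2 = 0
  c[9] = d·G[:,9] = (10000001011)·(00000100000) mod 2 = 0+0+0+0+0+0+0+0+0+0+0 mod 2 = 0
  c[10] = d·G[:,10] = (10000001011)·(00000010000) mod 2 = 0+0+0+0+0+0+0+0+0+0+0 mod 2 = 0
  c[11] = d·G[:,11] = (10000001011)·(00000001000) mod 2 = 0+0+0+0+0+0+0+1+0+0+0 mod 2 = 1
  c[12] = d·G[:,12] = (10000001011)·(00000000100) mod 2 = 0+0+0+0+0+0+0+0+0+0+0 mod 2 = 0
  c[13] = d·G[:,13] = (10000001011)·(00000000010) mod 2 = 0+0+0+0+0+0+0+0+0+1+0 mod 2 = 1
  c[14] = d·G[:,14] = (10000001011)·(00000000001) mod 2 = 0+0+0+0+0+0+0+0+0+0+1 mod 2 = 1
Codeword = 011100010001011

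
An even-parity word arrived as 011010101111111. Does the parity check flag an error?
Sum of received bits: 0+1+1+0+1+0+1+0+1+1+1+1+1+1+1 = 11; 11 mod 2 = 1. Result is 1 ≠ 0 → error detected.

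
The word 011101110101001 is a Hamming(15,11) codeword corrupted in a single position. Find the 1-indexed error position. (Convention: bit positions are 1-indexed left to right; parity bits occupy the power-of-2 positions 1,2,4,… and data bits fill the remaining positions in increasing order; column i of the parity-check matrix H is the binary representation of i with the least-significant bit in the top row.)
Syndrome s = H · r^T (mod 2), r = 011101110101001:
  s[0] = (101010101010101)·(011101110101001) mod 2 = 0+0+1+0+0+0+1+0+0+0+0+0+0+0+1 mod 2 = 1
  s[1] = (011001100110011)·(011101110101001) mod 2 = 0+1+1+0+0+1+1+0+0+1+0+0+0+0+1 mod 2 = 0
  s[2] = (000111100001111)·(011101110101001) mod 2 = 0+0+0+1+0+1+1+0+0+0+0+1+0+0+1 mod 2 = 1
  s[3] = (000000011111111)·(011101110101001) mod 2 = 0+0+0+0+0+0+0+1+0+1+0+1+0+0+1 mod 2 = 0
Syndrome = 1010
Column i of H is the binary representation of i, so the syndrome is the binary index of the flipped bit.
Read s = 1010 with s[0] as LSB: 1·2^0 + 0·2^1 + 1·2^2 + 0·2^3 = 5.
Error is at bit position 5.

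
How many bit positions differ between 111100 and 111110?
XOR = 000010, count of 1s = 1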